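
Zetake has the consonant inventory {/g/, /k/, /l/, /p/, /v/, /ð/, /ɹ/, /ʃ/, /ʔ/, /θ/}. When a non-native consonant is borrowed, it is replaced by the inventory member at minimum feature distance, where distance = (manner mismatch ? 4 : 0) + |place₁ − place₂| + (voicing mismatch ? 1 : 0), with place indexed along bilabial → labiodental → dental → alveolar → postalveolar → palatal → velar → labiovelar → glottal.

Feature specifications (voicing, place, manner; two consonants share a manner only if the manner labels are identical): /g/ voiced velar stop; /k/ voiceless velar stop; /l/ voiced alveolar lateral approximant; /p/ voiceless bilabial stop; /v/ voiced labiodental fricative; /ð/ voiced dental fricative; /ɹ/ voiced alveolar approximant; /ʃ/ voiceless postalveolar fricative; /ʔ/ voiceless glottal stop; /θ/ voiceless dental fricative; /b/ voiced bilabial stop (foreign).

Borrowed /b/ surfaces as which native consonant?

/p/ is closest: same manner (stop), place distance 0 (bilabial→bilabial), voicing differs (+1); total 1. Next closest is /v/ at distance 5.

p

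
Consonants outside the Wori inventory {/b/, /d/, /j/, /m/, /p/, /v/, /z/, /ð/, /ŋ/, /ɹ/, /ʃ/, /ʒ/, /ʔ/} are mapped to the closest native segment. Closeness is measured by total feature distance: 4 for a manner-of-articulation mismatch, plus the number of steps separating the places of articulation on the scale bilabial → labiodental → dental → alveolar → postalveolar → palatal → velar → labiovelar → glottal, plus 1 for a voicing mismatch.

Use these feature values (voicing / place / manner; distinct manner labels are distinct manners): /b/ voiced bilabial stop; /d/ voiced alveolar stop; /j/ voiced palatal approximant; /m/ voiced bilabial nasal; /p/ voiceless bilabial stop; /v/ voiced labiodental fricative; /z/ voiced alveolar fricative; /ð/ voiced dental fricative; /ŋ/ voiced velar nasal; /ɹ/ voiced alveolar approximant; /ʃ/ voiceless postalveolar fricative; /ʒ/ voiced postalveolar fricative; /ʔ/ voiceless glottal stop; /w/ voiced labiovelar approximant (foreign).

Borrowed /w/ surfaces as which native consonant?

/j/ is closest: same manner (approximant), place distance 2 (labiovelar→palatal), same voicing; total 2. Next closest is /ɹ/ at distance 4.

j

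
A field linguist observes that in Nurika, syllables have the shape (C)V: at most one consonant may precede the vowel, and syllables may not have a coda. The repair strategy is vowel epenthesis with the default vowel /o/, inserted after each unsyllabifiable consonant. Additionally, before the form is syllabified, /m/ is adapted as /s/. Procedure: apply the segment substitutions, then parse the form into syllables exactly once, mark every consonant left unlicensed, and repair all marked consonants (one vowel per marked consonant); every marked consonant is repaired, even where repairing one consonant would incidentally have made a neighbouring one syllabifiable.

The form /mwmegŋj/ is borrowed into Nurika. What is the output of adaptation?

sowosegoŋojo

Substitution: /m/ → /s/, giving /swsegŋj/.
The consonants /s/, /w/, /g/, /ŋ/, /j/ cannot be parsed into a legal (C)V syllable (no codas are permitted; onsets are limited to one consonant).
Each unlicensed consonant becomes the onset of a new syllable: /s/ → /so/, /w/ → /wo/, /g/ → /go/, /ŋ/ → /ŋo/, /j/ → /jo/.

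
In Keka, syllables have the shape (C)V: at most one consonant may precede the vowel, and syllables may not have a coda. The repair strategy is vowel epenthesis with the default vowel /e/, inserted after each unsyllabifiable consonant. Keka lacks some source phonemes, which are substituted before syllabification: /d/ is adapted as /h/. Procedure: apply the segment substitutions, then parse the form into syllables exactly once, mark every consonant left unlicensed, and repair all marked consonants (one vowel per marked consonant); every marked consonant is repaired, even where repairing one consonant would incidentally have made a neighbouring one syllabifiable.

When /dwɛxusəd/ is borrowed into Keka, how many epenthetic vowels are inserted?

After substitution the input is /hwɛxusəh/.
The unsyllabifiable consonants are /h/, /h/; each receives one epenthetic vowel.

2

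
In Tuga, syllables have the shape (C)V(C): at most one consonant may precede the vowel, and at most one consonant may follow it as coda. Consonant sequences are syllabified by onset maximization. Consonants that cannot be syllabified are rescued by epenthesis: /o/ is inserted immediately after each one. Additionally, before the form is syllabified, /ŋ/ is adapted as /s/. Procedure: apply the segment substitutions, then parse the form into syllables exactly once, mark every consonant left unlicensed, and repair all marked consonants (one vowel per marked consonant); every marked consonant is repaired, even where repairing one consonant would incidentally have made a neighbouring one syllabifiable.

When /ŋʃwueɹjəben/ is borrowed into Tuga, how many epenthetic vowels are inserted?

2

After substitution the input is /sʃwueɹjəben/.
The unsyllabifiable consonants are /s/, /ʃ/; each receives one epenthetic vowel.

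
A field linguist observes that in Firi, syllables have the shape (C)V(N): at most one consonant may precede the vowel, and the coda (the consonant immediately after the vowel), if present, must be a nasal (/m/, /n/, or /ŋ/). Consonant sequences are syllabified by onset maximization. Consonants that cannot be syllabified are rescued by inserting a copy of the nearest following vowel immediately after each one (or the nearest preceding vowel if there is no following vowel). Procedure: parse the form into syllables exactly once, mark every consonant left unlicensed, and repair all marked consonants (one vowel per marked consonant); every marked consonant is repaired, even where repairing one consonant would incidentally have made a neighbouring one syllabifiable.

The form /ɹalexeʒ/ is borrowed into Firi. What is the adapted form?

The consonants /ʒ/ cannot be parsed into a legal (C)V(N) syllable (only a nasal (/m/, /n/, or /ŋ/) is licensed in coda position; onsets are limited to one consonant).
Inserting the epenthetic vowel yields /ʒ/ → /ʒe/.

ɹalexeʒe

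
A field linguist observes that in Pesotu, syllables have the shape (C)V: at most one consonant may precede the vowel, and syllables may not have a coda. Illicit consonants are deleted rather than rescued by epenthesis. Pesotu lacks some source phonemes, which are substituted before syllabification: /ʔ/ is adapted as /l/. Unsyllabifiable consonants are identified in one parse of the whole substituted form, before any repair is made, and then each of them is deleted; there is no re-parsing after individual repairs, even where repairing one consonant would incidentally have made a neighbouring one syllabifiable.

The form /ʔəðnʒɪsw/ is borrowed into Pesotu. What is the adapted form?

ləʒɪ

Substitution: /ʔ/ → /l/, giving /ləðnʒɪsw/.
Syllabifying with onset maximization leaves /ð/, /n/, /s/, /w/ stranded (no codas are permitted; onsets are limited to one consonant).
Each unlicensed consonant is deleted: /ð/, /n/, /s/, /w/.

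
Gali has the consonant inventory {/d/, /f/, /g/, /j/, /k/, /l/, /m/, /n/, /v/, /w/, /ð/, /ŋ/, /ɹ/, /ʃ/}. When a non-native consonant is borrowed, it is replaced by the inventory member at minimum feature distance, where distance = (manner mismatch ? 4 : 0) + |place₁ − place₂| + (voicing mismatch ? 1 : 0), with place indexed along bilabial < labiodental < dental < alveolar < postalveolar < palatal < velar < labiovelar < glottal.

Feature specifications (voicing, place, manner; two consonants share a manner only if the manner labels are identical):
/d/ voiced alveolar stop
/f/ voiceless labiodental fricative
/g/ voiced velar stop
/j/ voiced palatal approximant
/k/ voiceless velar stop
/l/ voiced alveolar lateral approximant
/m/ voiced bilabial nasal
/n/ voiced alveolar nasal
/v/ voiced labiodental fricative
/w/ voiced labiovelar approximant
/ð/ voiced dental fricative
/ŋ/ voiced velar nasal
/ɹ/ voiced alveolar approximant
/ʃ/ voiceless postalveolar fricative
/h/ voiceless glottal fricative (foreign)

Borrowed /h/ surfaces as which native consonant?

ʃ

/ʃ/ is closest: same manner (fricative), place distance 4 (glottal→postalveolar), same voicing; total 4. Next closest is /k/ at distance 6.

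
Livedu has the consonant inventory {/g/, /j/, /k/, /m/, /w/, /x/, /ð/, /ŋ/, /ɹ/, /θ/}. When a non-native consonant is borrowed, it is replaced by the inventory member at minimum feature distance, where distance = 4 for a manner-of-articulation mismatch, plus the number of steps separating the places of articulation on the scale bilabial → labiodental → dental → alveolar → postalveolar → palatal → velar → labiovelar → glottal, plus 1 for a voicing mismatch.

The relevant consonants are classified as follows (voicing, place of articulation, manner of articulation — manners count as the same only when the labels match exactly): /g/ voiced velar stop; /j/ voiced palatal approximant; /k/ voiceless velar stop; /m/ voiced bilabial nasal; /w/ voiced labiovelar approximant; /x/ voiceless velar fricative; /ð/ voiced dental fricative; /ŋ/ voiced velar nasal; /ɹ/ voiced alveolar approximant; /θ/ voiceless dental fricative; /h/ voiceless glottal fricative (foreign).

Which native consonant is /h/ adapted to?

/x/ is closest: same manner (fricative), place distance 2 (glottal→velar), same voicing; total 2. Next closest is /k/ at distance 6.

x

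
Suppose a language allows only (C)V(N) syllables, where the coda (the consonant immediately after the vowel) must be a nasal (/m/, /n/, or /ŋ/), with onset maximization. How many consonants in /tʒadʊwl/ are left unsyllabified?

3

Syllabifying with onset maximization leaves /t/, /w/, /l/ stranded (only a nasal (/m/, /n/, or /ŋ/) is licensed in coda position; onsets are limited to one consonant).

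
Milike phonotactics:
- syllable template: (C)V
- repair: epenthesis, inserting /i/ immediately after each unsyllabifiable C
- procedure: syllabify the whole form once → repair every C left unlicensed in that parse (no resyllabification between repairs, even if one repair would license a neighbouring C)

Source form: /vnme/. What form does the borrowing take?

vinime

Syllabifying with onset maximization leaves /v/, /n/ stranded (no codas are permitted; onsets are limited to one consonant).
Epenthesis after each stranded consonant: /v/ → /vi/, /n/ → /ni/.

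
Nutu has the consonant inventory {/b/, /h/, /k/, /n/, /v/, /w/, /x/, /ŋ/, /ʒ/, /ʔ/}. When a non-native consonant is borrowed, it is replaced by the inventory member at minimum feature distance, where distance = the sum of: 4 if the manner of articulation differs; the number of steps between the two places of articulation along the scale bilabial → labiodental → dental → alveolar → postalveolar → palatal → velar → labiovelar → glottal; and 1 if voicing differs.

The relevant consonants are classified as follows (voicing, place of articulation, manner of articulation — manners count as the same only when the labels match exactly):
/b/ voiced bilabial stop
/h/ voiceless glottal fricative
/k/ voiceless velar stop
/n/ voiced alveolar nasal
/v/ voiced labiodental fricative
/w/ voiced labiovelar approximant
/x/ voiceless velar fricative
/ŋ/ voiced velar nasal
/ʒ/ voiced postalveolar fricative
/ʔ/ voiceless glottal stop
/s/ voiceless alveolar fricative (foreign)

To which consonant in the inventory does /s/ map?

/ʒ/ is closest: same manner (fricative), place distance 1 (alveolar→postalveolar), voicing differs (+1); total 2. Next closest is /v/ at distance 3.

ʒ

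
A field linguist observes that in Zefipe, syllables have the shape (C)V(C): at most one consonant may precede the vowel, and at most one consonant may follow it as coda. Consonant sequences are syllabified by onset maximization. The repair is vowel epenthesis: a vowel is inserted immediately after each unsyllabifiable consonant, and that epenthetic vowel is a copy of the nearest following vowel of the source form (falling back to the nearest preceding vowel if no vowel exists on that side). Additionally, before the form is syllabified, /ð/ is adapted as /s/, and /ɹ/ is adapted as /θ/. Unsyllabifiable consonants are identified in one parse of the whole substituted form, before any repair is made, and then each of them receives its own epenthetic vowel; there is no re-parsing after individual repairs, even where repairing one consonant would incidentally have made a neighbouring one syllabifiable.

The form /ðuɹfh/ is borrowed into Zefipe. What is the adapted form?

Substitution: /ð/ → /s/, /ɹ/ → /θ/, giving /suθfh/.
Under (C)V(C), the unsyllabifiable consonants are /f/, /h/ (at most one coda consonant is licensed; onsets are limited to one consonant).
Epenthesis after each stranded consonant: /f/ → /fu/, /h/ → /hu/.

suθfuhu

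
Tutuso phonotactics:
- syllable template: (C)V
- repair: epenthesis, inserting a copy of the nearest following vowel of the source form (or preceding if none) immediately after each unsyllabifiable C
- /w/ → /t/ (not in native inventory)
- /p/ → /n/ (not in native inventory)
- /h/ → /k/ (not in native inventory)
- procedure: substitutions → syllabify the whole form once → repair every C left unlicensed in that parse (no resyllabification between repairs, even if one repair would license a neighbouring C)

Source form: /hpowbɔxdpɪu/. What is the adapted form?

Substitution: /h/ → /k/, /p/ → /n/, /w/ → /t/, giving /knotbɔxdnɪu/.
Syllabifying with onset maximization leaves /k/, /t/, /x/, /d/ stranded (no codas are permitted; onsets are limited to one consonant).
Each unlicensed consonant becomes the onset of a new syllable: /k/ → /ko/, /t/ → /tɔ/, /x/ → /xɪ/, /d/ → /dɪ/.

konotɔbɔxɪdɪnɪu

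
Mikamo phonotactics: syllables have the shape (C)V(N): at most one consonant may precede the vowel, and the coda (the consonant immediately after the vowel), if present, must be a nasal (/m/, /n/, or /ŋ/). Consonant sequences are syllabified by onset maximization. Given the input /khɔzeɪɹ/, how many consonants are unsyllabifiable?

2

The consonants /k/, /ɹ/ cannot be parsed into a legal (C)V(N) syllable (only a nasal (/m/, /n/, or /ŋ/) is licensed in coda position; onsets are limited to one consonant).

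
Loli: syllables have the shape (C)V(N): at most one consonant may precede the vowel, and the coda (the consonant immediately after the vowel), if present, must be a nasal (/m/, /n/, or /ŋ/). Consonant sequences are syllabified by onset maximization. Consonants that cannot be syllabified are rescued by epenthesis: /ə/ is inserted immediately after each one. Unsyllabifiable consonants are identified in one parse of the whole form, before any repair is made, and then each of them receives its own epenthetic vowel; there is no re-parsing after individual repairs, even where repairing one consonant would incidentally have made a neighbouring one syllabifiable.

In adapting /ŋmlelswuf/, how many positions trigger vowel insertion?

The unsyllabifiable consonants are /ŋ/, /m/, /l/, /s/, /f/; each receives one epenthetic vowel.

5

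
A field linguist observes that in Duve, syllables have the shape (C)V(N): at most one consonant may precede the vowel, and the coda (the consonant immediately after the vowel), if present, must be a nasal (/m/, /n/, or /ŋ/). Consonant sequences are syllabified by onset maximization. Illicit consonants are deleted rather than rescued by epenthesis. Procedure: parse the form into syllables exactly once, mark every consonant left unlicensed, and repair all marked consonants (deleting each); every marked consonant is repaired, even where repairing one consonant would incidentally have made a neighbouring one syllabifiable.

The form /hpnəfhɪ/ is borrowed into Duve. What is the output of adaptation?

Syllabifying with onset maximization leaves /h/, /p/, /f/ stranded (only a nasal (/m/, /n/, or /ŋ/) is licensed in coda position; onsets are limited to one consonant).
Each unlicensed consonant is deleted: /h/, /p/, /f/.

nəhɪ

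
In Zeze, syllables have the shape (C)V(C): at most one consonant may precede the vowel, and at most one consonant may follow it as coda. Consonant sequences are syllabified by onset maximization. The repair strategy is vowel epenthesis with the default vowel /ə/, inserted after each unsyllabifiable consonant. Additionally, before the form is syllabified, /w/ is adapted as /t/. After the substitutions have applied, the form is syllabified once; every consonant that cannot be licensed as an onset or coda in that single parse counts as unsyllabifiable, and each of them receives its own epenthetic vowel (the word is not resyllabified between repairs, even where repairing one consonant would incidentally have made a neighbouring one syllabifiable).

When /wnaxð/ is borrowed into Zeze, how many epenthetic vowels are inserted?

2

After substitution the input is /tnaxð/.
The unsyllabifiable consonants are /t/, /ð/; each receives one epenthetic vowel.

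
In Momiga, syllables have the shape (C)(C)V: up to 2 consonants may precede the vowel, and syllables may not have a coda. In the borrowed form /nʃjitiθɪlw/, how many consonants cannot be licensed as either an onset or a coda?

The consonants /n/, /l/, /w/ cannot be parsed into a legal (C)(C)V syllable (no codas are permitted; onsets may contain at most 2 consonants).

3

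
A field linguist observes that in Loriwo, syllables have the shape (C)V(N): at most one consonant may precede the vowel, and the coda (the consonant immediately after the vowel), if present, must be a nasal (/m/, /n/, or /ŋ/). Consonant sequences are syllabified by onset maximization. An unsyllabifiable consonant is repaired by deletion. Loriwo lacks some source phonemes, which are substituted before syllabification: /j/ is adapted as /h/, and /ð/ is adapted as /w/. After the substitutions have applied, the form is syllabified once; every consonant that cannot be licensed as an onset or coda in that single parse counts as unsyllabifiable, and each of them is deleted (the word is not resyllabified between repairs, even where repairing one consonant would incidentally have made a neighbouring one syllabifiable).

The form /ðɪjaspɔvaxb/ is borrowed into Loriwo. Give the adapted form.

wɪhapɔva

Substitution: /ð/ → /w/, /j/ → /h/, giving /wɪhaspɔvaxb/.
Syllabifying with onset maximization leaves /s/, /x/, /b/ stranded (only a nasal (/m/, /n/, or /ŋ/) is licensed in coda position; onsets are limited to one consonant).
Deleting the stranded consonants removes /s/, /x/, /b/.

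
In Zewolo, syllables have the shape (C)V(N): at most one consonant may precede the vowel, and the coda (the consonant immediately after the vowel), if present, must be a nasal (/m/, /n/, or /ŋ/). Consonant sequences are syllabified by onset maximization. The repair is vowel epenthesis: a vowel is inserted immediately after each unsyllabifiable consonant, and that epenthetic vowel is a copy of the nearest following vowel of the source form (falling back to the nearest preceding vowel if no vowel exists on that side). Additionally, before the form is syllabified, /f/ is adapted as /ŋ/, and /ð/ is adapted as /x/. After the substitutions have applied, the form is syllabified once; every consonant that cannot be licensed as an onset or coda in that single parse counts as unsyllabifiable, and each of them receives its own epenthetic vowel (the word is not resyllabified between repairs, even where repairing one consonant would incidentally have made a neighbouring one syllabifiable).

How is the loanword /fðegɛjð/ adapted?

Substitution: /f/ → /ŋ/, /ð/ → /x/, giving /ŋxegɛjx/.
The consonants /ŋ/, /j/, /x/ cannot be parsed into a legal (C)V(N) syllable (only a nasal (/m/, /n/, or /ŋ/) is licensed in coda position; onsets are limited to one consonant).
Inserting the epenthetic vowel yields /ŋ/ → /ŋe/, /j/ → /jɛ/, /x/ → /xɛ/.

ŋexegɛjɛxɛ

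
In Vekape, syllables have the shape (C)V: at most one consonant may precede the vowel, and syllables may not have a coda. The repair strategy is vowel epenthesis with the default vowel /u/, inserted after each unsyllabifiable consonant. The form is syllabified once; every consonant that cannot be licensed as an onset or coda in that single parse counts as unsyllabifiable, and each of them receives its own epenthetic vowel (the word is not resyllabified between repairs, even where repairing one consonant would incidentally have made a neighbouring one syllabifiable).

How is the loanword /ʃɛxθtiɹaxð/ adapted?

ʃɛxuθutiɹaxuðu

The consonants /x/, /θ/, /x/, /ð/ cannot be parsed into a legal (C)V syllable (no codas are permitted; onsets are limited to one consonant).
Epenthesis after each stranded consonant: /x/ → /xu/, /θ/ → /θu/, /x/ → /xu/, /ð/ → /ðu/.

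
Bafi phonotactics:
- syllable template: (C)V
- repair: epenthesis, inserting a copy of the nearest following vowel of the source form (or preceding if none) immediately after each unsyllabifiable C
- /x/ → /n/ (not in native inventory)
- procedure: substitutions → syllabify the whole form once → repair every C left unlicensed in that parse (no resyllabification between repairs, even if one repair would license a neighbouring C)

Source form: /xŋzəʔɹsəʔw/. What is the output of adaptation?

nəŋəzəʔəɹəsəʔəwə

Substitution: /x/ → /n/, giving /nŋzəʔɹsəʔw/.
Syllabifying with onset maximization leaves /n/, /ŋ/, /ʔ/, /ɹ/, /ʔ/, /w/ stranded (no codas are permitted; onsets are limited to one consonant).
Each unlicensed consonant becomes the onset of a new syllable: /n/ → /nə/, /ŋ/ → /ŋə/, /ʔ/ → /ʔə/, /ɹ/ → /ɹə/, /ʔ/ → /ʔə/, /w/ → /wə/.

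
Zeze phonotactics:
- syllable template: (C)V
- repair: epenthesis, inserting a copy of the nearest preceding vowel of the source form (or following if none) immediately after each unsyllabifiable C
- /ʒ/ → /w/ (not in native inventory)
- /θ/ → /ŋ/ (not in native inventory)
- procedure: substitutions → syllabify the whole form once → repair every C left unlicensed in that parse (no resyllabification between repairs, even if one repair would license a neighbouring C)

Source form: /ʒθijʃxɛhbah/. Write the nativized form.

wiŋijiʃixɛhɛbaha

Substitution: /ʒ/ → /w/, /θ/ → /ŋ/, giving /wŋijʃxɛhbah/.
Syllabifying with onset maximization leaves /w/, /j/, /ʃ/, /h/, /h/ stranded (no codas are permitted; onsets are limited to one consonant).
Epenthesis after each stranded consonant: /w/ → /wi/, /j/ → /ji/, /ʃ/ → /ʃi/, /h/ → /hɛ/, /h/ → /ha/.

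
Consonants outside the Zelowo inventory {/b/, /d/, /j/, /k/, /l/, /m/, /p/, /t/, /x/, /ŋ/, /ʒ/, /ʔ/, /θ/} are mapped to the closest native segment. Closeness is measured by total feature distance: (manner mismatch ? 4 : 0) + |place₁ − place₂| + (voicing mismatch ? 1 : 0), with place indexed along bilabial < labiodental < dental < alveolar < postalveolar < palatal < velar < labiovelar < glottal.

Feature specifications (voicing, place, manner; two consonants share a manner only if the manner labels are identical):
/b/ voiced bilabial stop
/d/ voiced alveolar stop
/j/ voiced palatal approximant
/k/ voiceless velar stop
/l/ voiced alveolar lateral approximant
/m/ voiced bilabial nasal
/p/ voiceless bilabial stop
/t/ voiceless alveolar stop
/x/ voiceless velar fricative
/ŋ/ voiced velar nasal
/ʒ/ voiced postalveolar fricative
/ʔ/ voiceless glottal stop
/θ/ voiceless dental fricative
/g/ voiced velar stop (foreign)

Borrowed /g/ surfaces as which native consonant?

k

/k/ is closest: same manner (stop), place distance 0 (velar→velar), voicing differs (+1); total 1. Next closest is /d/ at distance 3.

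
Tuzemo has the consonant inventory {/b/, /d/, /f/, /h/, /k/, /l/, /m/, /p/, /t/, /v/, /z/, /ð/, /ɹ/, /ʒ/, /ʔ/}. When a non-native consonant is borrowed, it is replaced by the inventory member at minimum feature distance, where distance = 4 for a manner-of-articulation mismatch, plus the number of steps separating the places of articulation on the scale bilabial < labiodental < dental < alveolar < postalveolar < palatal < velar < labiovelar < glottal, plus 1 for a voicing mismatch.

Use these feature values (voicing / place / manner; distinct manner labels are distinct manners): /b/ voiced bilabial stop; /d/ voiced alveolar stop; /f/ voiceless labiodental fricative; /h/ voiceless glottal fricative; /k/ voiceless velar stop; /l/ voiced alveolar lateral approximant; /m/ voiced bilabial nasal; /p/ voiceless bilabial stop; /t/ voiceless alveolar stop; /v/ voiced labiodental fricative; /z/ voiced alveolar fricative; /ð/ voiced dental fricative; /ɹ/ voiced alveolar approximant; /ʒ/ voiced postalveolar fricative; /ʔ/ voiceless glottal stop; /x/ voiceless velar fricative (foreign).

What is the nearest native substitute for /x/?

h

/h/ is closest: same manner (fricative), place distance 2 (velar→glottal), same voicing; total 2. Next closest is /ʒ/ at distance 3.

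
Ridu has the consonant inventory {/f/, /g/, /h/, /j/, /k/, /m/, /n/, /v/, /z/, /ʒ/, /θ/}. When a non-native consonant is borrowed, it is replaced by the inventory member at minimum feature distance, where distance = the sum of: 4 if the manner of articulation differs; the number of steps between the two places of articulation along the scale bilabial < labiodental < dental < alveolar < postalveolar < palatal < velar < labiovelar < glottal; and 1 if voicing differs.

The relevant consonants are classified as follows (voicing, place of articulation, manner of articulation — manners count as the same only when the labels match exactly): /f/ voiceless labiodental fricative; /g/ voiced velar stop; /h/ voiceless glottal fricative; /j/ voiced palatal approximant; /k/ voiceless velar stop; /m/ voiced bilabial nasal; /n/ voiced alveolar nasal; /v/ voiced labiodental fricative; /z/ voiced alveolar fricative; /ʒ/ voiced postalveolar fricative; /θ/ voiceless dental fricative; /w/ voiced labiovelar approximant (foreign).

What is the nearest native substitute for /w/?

j

/j/ is closest: same manner (approximant), place distance 2 (labiovelar→palatal), same voicing; total 2. Next closest is /g/ at distance 5.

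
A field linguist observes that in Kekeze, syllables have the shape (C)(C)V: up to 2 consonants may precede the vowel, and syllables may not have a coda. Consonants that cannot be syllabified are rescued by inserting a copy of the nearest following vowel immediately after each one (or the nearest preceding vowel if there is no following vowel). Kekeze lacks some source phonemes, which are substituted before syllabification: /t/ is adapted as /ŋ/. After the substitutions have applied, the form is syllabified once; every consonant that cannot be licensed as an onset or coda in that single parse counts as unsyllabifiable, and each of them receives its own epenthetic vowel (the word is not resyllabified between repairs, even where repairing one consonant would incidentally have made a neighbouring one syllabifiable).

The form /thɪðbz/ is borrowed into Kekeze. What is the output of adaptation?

Substitution: /t/ → /ŋ/, giving /ŋhɪðbz/.
The consonants /ð/, /b/, /z/ cannot be parsed into a legal (C)(C)V syllable (no codas are permitted; onsets may contain at most 2 consonants).
Inserting the epenthetic vowel yields /ð/ → /ðɪ/, /b/ → /bɪ/, /z/ → /zɪ/.

ŋhɪðɪbɪzɪ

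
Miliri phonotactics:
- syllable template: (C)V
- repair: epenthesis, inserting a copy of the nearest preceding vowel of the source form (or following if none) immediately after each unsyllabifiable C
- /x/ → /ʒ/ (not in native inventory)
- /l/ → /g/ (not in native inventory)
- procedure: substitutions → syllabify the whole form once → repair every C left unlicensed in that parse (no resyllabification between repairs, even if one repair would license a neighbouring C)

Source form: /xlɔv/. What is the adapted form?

Substitution: /x/ → /ʒ/, /l/ → /g/, giving /ʒgɔv/.
Syllabifying with onset maximization leaves /ʒ/, /v/ stranded (no codas are permitted; onsets are limited to one consonant).
Inserting the epenthetic vowel yields /ʒ/ → /ʒɔ/, /v/ → /vɔ/.

ʒɔgɔvɔ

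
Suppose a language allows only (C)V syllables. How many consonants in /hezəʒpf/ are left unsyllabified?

Syllabifying with onset maximization leaves /ʒ/, /p/, /f/ stranded (no codas are permitted; onsets are limited to one consonant).

3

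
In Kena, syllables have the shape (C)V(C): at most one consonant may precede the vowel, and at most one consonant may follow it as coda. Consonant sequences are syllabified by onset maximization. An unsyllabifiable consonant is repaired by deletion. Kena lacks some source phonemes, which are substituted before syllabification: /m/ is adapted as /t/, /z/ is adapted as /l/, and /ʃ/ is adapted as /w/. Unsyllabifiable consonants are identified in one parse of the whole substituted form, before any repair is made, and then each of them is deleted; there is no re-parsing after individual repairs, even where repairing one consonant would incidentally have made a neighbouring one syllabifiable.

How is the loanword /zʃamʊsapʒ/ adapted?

watʊsap

Substitution: /z/ → /l/, /ʃ/ → /w/, /m/ → /t/, giving /lwatʊsapʒ/.
The consonants /l/, /ʒ/ cannot be parsed into a legal (C)V(C) syllable (at most one coda consonant is licensed; onsets are limited to one consonant).
Each unlicensed consonant is deleted: /l/, /ʒ/.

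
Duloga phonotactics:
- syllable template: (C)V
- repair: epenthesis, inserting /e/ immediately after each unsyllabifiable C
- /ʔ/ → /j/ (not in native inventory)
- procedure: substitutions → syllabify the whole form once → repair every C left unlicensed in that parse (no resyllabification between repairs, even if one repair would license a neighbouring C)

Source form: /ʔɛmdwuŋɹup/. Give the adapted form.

jɛmedewuŋeɹupe

Substitution: /ʔ/ → /j/, giving /jɛmdwuŋɹup/.
Syllabifying with onset maximization leaves /m/, /d/, /ŋ/, /p/ stranded (no codas are permitted; onsets are limited to one consonant).
Each unlicensed consonant becomes the onset of a new syllable: /m/ → /me/, /d/ → /de/, /ŋ/ → /ŋe/, /p/ → /pe/.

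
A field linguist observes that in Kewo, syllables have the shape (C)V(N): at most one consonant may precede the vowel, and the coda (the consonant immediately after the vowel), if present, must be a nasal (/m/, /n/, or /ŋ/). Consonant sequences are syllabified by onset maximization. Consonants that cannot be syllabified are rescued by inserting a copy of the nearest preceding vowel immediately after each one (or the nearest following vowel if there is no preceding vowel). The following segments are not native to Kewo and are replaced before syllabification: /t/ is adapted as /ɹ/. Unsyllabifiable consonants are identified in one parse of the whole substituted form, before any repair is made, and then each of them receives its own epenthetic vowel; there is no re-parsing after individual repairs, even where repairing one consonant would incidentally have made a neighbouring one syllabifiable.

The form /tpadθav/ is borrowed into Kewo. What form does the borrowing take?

ɹapadaθava

Substitution: /t/ → /ɹ/, giving /ɹpadθav/.
Syllabifying with onset maximization leaves /ɹ/, /d/, /v/ stranded (only a nasal (/m/, /n/, or /ŋ/) is licensed in coda position; onsets are limited to one consonant).
Epenthesis after each stranded consonant: /ɹ/ → /ɹa/, /d/ → /da/, /v/ → /va/.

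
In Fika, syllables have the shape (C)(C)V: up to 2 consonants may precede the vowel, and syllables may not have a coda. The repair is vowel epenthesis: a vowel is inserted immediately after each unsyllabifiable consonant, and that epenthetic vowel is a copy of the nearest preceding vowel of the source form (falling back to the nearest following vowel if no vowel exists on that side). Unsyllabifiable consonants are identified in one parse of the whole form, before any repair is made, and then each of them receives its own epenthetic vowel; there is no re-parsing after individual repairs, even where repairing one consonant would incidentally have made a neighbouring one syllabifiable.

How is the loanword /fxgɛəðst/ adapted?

The consonants /f/, /ð/, /s/, /t/ cannot be parsed into a legal (C)(C)V syllable (no codas are permitted; onsets may contain at most 2 consonants).
Each unlicensed consonant becomes the onset of a new syllable: /f/ → /fɛ/, /ð/ → /ðə/, /s/ → /sə/, /t/ → /tə/.

fɛxgɛəðəsətə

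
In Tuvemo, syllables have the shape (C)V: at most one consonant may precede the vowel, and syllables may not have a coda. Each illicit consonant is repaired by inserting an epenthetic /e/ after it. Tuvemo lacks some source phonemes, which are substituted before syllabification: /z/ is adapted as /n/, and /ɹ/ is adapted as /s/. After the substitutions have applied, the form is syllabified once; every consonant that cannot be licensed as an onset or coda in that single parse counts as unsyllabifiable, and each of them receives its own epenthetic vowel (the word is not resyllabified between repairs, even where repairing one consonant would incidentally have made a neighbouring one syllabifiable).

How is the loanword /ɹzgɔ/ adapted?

senegɔ

Substitution: /ɹ/ → /s/, /z/ → /n/, giving /sngɔ/.
The consonants /s/, /n/ cannot be parsed into a legal (C)V syllable (no codas are permitted; onsets are limited to one consonant).
Epenthesis after each stranded consonant: /s/ → /se/, /n/ → /ne/.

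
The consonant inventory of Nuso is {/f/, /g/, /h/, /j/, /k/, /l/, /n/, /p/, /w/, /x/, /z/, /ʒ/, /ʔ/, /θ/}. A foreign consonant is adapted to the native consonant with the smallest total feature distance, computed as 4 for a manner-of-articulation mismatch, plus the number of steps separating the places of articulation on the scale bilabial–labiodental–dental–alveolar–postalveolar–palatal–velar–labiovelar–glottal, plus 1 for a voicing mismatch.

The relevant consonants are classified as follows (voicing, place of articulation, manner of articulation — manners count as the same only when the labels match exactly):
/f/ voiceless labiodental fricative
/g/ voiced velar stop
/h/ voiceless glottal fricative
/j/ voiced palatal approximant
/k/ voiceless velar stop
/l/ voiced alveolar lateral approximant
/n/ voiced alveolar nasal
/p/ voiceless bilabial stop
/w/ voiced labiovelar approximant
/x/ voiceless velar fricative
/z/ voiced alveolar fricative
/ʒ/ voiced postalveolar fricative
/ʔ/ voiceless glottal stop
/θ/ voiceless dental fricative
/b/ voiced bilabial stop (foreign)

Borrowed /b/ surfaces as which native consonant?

/p/ is closest: same manner (stop), place distance 0 (bilabial→bilabial), voicing differs (+1); total 1. Next closest is /f/ at distance 6.

p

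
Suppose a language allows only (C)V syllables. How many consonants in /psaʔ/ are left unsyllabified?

Syllabifying with onset maximization leaves /p/, /ʔ/ stranded (no codas are permitted; onsets are limited to one consonant).

2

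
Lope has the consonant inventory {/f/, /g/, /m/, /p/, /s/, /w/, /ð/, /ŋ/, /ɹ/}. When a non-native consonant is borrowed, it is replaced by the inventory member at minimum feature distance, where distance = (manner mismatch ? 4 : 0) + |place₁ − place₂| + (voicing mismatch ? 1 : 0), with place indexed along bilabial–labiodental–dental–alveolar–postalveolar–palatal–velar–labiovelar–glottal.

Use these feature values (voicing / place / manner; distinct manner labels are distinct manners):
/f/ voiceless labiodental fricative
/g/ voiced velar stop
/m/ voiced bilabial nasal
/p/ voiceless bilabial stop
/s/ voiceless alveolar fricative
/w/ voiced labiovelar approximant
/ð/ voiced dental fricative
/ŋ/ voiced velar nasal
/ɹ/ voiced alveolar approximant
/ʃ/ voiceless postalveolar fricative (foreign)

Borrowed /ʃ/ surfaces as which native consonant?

/s/ is closest: same manner (fricative), place distance 1 (postalveolar→alveolar), same voicing; total 1. Next closest is /f/ at distance 3.

s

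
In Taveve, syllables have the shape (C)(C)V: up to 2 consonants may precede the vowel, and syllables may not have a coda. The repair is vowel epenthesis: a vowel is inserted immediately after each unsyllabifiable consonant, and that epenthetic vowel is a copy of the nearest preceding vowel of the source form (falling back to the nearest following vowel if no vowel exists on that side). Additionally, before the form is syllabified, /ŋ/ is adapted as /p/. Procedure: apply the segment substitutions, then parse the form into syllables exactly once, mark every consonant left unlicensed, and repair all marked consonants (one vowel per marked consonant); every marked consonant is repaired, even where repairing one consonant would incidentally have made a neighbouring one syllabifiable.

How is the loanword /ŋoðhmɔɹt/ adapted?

Substitution: /ŋ/ → /p/, giving /poðhmɔɹt/.
The consonants /ð/, /ɹ/, /t/ cannot be parsed into a legal (C)(C)V syllable (no codas are permitted; onsets may contain at most 2 consonants).
Each unlicensed consonant becomes the onset of a new syllable: /ð/ → /ðo/, /ɹ/ → /ɹɔ/, /t/ → /tɔ/.

poðohmɔɹɔtɔ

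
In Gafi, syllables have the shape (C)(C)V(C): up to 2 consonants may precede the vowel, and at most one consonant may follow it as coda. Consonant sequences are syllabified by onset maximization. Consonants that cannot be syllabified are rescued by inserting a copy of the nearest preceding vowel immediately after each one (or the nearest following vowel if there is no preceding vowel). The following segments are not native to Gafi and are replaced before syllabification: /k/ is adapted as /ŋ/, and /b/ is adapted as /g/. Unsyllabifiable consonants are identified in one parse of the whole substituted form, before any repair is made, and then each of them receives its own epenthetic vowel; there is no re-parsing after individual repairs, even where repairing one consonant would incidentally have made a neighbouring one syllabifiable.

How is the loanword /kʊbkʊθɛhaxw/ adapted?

Substitution: /k/ → /ŋ/, /b/ → /g/, giving /ŋʊgŋʊθɛhaxw/.
Syllabifying with onset maximization leaves /w/ stranded (at most one coda consonant is licensed; onsets may contain at most 2 consonants).
Each unlicensed consonant becomes the onset of a new syllable: /w/ → /wa/.

ŋʊgŋʊθɛhaxwa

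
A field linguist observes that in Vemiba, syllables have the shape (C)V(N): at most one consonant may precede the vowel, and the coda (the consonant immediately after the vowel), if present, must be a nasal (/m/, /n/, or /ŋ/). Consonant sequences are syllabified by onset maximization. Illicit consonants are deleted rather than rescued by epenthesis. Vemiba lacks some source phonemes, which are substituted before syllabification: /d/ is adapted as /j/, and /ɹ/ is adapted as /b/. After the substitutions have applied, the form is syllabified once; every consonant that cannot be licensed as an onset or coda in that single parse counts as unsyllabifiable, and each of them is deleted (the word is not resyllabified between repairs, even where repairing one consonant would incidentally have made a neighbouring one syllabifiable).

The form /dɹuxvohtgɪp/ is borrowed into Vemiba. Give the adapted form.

buvogɪ

Substitution: /d/ → /j/, /ɹ/ → /b/, giving /jbuxvohtgɪp/.
Under (C)V(N), the unsyllabifiable consonants are /j/, /x/, /h/, /t/, /p/ (only a nasal (/m/, /n/, or /ŋ/) is licensed in coda position; onsets are limited to one consonant).
Deletion applies to /j/, /x/, /h/, /t/, /p/.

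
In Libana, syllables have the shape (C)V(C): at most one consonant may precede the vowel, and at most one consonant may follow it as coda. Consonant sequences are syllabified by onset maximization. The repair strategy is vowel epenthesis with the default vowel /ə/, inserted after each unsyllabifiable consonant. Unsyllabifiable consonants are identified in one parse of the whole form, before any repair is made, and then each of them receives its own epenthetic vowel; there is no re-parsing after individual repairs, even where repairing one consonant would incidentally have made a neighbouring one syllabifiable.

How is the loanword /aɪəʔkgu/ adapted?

Syllabifying with onset maximization leaves /k/ stranded (at most one coda consonant is licensed; onsets are limited to one consonant).
Inserting the epenthetic vowel yields /k/ → /kə/.

aɪəʔkəgu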